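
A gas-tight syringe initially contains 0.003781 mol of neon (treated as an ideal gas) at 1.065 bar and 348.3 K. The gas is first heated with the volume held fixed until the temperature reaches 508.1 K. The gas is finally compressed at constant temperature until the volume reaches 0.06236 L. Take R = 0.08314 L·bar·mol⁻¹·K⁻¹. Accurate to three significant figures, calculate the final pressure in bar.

P₃ ≈ 2.56 bar

From PV = nRT: V₁ = nRT₁/P₁ = 0.1028 L.
Isochoric, so P/T is constant: V₂ = V₁; P₂ = P₁·(T₂/T₁) = 1.554 bar.
Isothermal, so P V is constant: T₃ = T₂; P₃ = P₂·(V₂/V₃) = 2.561 bar.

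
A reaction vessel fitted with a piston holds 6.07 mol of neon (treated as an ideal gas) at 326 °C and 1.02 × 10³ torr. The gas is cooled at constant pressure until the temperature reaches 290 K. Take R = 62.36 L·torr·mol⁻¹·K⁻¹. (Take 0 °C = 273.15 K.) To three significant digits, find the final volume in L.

Convert: T₁ = 599.1 K.
From PV = nRT: V₁ = nRT₁/P₁ = 222.3 L.
Isobaric, so V/T is constant: P₂ = P₁; V₂ = V₁·(T₂/T₁) = 107.6 L.

V₂ ≈ 108 L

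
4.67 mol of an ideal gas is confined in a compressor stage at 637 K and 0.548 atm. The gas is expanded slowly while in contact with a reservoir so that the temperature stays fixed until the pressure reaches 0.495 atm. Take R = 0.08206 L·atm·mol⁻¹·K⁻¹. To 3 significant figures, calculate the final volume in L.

From PV = nRT: V₁ = nRT₁/P₁ = 445.5 L.
Isothermal, so P V is constant: T₂ = T₁; V₂ = V₁·(P₁/P₂) = 493.2 L.

V₂ ≈ 493 L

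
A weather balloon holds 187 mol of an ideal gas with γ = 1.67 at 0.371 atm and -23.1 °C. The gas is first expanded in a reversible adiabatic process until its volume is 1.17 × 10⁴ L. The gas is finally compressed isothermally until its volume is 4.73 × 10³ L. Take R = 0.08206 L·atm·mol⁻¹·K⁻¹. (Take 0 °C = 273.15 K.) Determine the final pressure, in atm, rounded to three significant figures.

P₃ ≈ 0.747 atm

Convert: T₁ = 250.0 K.
From PV = nRT: V₁ = nRT₁/P₁ = 1.034e+04 L.
Adiabatic (γ = 1.67), T V^(γ−1) and P V^γ constant: T₂ = T₁·(V₁/V₂)^(γ−1) = 230.2 K; P₂ = P₁·(V₁/V₂)^γ = 0.3019 atm.
T constant ⇒ Boyle's law P V = const: T₃ = T₂; P₃ = P₂·(V₂/V₃) = 0.7469 atm.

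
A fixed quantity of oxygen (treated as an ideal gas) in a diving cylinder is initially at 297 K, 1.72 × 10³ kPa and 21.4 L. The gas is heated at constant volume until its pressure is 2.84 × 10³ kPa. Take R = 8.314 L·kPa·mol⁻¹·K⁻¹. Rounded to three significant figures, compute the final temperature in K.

T₂ ≈ 490 K

Isochoric, so P/T is constant: V₂ = V₁; T₂ = T₁·(P₂/P₁) = 490.4 K.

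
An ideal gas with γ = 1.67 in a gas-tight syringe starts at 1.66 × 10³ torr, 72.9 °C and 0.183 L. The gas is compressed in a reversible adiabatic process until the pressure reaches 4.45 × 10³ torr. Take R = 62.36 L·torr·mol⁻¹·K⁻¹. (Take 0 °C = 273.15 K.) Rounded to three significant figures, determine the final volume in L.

V₂ ≈ 0.101 L

Convert: T₁ = 346.0 K.
Adiabatic (γ = 1.67), T V^(γ−1) and P V^γ constant: T₂ = T₁·(P₂/P₁)^((γ−1)/γ) = 514.0 K; V₂ = V₁·(P₁/P₂)^(1/γ) = 0.1014 L.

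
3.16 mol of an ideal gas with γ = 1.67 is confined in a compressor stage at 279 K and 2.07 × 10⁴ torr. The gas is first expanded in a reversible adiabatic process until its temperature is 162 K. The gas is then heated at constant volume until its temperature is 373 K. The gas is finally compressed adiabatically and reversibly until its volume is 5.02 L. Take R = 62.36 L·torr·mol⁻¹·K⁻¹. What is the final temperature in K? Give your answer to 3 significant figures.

From PV = nRT: V₁ = nRT₁/P₁ = 2.656 L.
Adiabatic (γ = 1.67), T V^(γ−1) and P V^γ constant: P₂ = P₁·(T₂/T₁)^(γ/(γ−1)) = 5340 torr; V₂ = V₁·(T₁/T₂)^(1/(γ−1)) = 5.979 L.
V constant ⇒ P ∝ T: V₃ = V₂; P₃ = P₂·(T₃/T₂) = 1.229e+04 torr.
Adiabatic (γ = 1.67), T V^(γ−1) and P V^γ constant: T₄ = T₃·(V₃/V₄)^(γ−1) = 419.3 K; P₄ = P₃·(V₃/V₄)^γ = 1.646e+04 torr.

T₄ ≈ 419 K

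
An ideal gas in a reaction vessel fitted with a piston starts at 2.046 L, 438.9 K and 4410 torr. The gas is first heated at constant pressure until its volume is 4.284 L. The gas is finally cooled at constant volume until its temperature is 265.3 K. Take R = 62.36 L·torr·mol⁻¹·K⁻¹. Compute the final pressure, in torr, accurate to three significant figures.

P₃ ≈ 1.27e+03 torr

P constant ⇒ V ∝ T: P₂ = P₁; T₂ = T₁·(V₂/V₁) = 919.0 K.
V constant ⇒ P ∝ T: V₃ = V₂; P₃ = P₂·(T₃/T₂) = 1273 torr.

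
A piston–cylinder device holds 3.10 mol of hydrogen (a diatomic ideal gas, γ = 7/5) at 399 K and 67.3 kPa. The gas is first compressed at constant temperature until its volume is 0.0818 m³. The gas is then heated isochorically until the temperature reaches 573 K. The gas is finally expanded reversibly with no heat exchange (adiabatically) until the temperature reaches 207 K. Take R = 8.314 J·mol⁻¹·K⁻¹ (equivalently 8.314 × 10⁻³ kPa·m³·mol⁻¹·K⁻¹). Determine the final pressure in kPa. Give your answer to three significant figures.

From PV = nRT: V₁ = nRT₁/P₁ = 0.1528 m³.
Isothermal, so P V is constant: T₂ = T₁; P₂ = P₁·(V₁/V₂) = 125.7 kPa.
V constant ⇒ P ∝ T: V₃ = V₂; P₃ = P₂·(T₃/T₂) = 180.5 kPa.
Reversible adiabatic, γ = 7/5: P₄ = P₃·(T₄/T₃)^(γ/(γ−1)) = 5.116 kPa; V₄ = V₃·(T₃/T₄)^(1/(γ−1)) = 1.043 m³.

P₄ ≈ 5.12 kPa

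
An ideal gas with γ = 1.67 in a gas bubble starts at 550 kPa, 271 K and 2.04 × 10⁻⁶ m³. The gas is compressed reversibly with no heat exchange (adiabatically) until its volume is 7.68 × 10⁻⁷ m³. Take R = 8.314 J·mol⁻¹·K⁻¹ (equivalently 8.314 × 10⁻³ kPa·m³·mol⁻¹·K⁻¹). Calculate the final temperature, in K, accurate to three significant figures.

T₂ ≈ 521 K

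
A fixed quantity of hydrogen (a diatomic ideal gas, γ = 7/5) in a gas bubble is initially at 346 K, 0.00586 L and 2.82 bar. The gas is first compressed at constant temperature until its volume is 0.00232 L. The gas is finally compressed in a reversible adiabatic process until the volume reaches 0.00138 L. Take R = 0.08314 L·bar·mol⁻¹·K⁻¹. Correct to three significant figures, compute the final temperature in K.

T₃ ≈ 426 K

Isothermal, so P V is constant: T₂ = T₁; P₂ = P₁·(V₁/V₂) = 7.123 bar.
Adiabatic (γ = 7/5), T V^(γ−1) and P V^γ constant: T₃ = T₂·(V₂/V₃)^(γ−1) = 425.9 K; P₃ = P₂·(V₂/V₃)^γ = 14.74 bar.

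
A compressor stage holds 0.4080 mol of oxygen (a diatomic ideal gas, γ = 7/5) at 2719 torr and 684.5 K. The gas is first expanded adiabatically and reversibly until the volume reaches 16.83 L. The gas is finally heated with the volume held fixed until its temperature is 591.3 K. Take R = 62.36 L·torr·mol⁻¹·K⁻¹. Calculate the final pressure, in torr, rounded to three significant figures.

From PV = nRT: V₁ = nRT₁/P₁ = 6.405 L.
Adiabatic (γ = 7/5), T V^(γ−1) and P V^γ constant: T₂ = T₁·(V₁/V₂)^(γ−1) = 465.1 K; P₂ = P₁·(V₁/V₂)^γ = 703.1 torr.
V constant ⇒ P ∝ T: V₃ = V₂; P₃ = P₂·(T₃/T₂) = 893.9 torr.

P₃ ≈ 894 torr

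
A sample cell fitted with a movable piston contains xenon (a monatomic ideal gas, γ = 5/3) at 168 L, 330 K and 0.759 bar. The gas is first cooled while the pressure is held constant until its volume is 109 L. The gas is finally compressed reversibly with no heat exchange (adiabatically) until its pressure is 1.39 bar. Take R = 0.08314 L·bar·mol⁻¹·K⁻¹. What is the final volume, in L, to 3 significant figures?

Isobaric, so V/T is constant: P₂ = P₁; T₂ = T₁·(V₂/V₁) = 214.1 K.
Adiabatic (γ = 5/3), T V^(γ−1) and P V^γ constant: T₃ = T₂·(P₃/P₂)^((γ−1)/γ) = 272.7 K; V₃ = V₂·(P₂/P₃)^(1/γ) = 75.82 L.

V₃ ≈ 75.8 L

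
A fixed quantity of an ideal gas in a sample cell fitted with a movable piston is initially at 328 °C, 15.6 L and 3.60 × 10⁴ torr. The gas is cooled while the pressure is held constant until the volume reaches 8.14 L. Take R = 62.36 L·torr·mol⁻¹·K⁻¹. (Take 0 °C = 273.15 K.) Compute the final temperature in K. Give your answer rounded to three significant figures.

Convert: T₁ = 601.1 K.
Isobaric, so V/T is constant: P₂ = P₁; T₂ = T₁·(V₂/V₁) = 313.7 K.

T₂ ≈ 314 K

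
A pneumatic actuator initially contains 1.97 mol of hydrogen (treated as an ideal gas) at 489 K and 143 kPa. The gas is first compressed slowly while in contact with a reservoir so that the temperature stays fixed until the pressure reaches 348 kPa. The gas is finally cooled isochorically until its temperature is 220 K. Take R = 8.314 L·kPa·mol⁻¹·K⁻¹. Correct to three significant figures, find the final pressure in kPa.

From PV = nRT: V₁ = nRT₁/P₁ = 56.01 L.
T constant ⇒ Boyle's law P V = const: T₂ = T₁; V₂ = V₁·(P₁/P₂) = 23.01 L.
V constant ⇒ P ∝ T: V₃ = V₂; P₃ = P₂·(T₃/T₂) = 156.6 kPa.

P₃ ≈ 157 kPa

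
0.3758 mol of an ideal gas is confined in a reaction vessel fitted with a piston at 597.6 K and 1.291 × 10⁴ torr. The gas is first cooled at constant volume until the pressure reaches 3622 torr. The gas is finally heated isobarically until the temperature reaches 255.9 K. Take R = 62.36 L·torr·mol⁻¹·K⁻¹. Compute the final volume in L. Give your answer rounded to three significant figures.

V₃ ≈ 1.66 L

From PV = nRT: V₁ = nRT₁/P₁ = 1.085 L.
V constant ⇒ P ∝ T: V₂ = V₁; T₂ = T₁·(P₂/P₁) = 167.7 K.
P constant ⇒ V ∝ T: P₃ = P₂; V₃ = V₂·(T₃/T₂) = 1.656 L.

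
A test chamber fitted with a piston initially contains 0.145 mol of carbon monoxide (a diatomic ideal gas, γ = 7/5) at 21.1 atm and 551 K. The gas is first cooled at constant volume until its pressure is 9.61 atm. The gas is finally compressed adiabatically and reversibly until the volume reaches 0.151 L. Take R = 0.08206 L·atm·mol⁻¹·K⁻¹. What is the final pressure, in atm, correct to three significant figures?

From PV = nRT: V₁ = nRT₁/P₁ = 0.3107 L.
V constant ⇒ P ∝ T: V₂ = V₁; T₂ = T₁·(P₂/P₁) = 251.0 K.
Adiabatic (γ = 7/5), T V^(γ−1) and P V^γ constant: T₃ = T₂·(V₂/V₃)^(γ−1) = 334.9 K; P₃ = P₂·(V₂/V₃)^γ = 26.39 atm.

P₃ ≈ 26.4 atm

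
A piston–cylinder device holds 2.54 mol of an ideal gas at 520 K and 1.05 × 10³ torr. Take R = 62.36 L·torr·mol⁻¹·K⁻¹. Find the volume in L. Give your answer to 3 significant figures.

V ≈ 78.4 L

PV = nRT ⇒ V = nRT/P = (2.54 × 62.36 × 520) / 1.05e+03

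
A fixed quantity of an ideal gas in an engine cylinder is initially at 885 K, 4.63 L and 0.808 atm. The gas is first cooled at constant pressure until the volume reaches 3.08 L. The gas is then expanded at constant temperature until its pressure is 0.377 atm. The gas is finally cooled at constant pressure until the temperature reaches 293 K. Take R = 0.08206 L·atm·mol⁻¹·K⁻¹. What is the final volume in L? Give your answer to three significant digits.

V₄ ≈ 3.29 L

Isobaric, so V/T is constant: P₂ = P₁; T₂ = T₁·(V₂/V₁) = 588.7 K.
T constant ⇒ Boyle's law P V = const: T₃ = T₂; V₃ = V₂·(P₂/P₃) = 6.601 L.
Isobaric, so V/T is constant: P₄ = P₃; V₄ = V₃·(T₄/T₃) = 3.285 L.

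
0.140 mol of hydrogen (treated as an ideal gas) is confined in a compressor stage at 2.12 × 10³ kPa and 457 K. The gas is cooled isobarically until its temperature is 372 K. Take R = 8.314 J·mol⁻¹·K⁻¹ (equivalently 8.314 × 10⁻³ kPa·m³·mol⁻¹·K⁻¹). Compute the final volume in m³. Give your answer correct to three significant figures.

V₂ ≈ 0.000204 m³

From PV = nRT: V₁ = nRT₁/P₁ = 0.0002509 m³.
P constant ⇒ V ∝ T: P₂ = P₁; V₂ = V₁·(T₂/T₁) = 0.0002042 m³.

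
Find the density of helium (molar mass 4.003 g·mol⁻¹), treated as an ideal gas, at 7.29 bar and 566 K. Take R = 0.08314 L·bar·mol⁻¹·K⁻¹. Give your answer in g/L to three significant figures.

ρ ≈ 0.620 g/L

ρ = PM/(RT) = (7.29 × 4.003) / (0.08314 × 566.0)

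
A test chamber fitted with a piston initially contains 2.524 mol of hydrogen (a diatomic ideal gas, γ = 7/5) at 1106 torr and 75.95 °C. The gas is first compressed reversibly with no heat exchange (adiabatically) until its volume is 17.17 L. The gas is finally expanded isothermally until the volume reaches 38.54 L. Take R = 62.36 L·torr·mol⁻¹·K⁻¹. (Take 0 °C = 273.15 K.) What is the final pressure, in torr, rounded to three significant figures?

P₃ ≈ 2.18e+03 torr

Convert: T₁ = 349.1 K.
From PV = nRT: V₁ = nRT₁/P₁ = 49.68 L.
Adiabatic (γ = 7/5), T V^(γ−1) and P V^γ constant: T₂ = T₁·(V₁/V₂)^(γ−1) = 534.0 K; P₂ = P₁·(V₁/V₂)^γ = 4895 torr.
Isothermal, so P V is constant: T₃ = T₂; P₃ = P₂·(V₂/V₃) = 2181 torr.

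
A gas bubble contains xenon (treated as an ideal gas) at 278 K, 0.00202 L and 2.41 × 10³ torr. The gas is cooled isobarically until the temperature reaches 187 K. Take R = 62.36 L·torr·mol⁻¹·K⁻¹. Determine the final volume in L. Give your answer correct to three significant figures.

V₂ ≈ 0.00136 L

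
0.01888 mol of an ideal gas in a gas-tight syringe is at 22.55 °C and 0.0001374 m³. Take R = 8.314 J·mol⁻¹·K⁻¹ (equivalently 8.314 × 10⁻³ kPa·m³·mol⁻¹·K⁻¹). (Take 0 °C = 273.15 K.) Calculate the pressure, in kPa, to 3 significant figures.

P ≈ 338 kPa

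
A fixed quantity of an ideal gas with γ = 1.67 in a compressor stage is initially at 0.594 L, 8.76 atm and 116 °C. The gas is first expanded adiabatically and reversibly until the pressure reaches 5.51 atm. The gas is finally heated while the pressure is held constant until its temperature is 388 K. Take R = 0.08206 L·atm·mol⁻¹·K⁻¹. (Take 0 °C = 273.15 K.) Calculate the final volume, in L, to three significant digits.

Convert: T₁ = 389.1 K.
Reversible adiabatic, γ = 1.67: T₂ = T₁·(P₂/P₁)^((γ−1)/γ) = 323.1 K; V₂ = V₁·(P₁/P₂)^(1/γ) = 0.7841 L.
P constant ⇒ V ∝ T: P₃ = P₂; V₃ = V₂·(T₃/T₂) = 0.9416 L.

V₃ ≈ 0.942 L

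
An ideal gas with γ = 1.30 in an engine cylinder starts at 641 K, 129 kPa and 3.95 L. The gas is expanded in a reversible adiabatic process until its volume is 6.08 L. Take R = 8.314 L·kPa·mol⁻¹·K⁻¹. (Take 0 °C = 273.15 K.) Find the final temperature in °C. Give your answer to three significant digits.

T₂ ≈ 290 °C

Reversible adiabatic, γ = 1.30: T₂ = T₁·(V₁/V₂)^(γ−1) = 563.2 K; P₂ = P₁·(V₁/V₂)^γ = 73.64 kPa.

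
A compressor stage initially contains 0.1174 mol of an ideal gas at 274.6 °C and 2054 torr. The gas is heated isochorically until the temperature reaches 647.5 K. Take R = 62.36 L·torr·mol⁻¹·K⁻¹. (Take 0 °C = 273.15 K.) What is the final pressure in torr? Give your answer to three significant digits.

Convert: T₁ = 547.8 K.
From PV = nRT: V₁ = nRT₁/P₁ = 1.952 L.
Isochoric, so P/T is constant: V₂ = V₁; P₂ = P₁·(T₂/T₁) = 2428 torr.

P₂ ≈ 2.43e+03 torr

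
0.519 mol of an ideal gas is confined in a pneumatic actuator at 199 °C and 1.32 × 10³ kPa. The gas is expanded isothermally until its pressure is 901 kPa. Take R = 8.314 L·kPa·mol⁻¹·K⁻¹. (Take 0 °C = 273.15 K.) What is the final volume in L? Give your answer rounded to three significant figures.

V₂ ≈ 2.26 L

Convert: T₁ = 472.1 K.
From PV = nRT: V₁ = nRT₁/P₁ = 1.543 L.
T constant ⇒ Boyle's law P V = const: T₂ = T₁; V₂ = V₁·(P₁/P₂) = 2.261 L.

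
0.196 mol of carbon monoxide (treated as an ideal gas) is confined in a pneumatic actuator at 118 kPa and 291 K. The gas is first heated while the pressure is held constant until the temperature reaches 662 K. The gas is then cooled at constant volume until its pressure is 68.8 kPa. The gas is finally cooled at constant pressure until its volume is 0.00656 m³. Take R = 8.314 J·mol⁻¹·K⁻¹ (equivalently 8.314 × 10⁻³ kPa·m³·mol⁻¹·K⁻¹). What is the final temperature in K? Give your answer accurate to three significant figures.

From PV = nRT: V₁ = nRT₁/P₁ = 0.004019 m³.
Isobaric, so V/T is constant: P₂ = P₁; V₂ = V₁·(T₂/T₁) = 0.009142 m³.
V constant ⇒ P ∝ T: V₃ = V₂; T₃ = T₂·(P₃/P₂) = 386.0 K.
P constant ⇒ V ∝ T: P₄ = P₃; T₄ = T₃·(V₄/V₃) = 277.0 K.

T₄ ≈ 277 K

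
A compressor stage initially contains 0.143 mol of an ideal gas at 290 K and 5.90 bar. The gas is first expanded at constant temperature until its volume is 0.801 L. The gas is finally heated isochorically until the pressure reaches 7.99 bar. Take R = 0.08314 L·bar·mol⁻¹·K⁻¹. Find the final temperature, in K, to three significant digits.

From PV = nRT: V₁ = nRT₁/P₁ = 0.5844 L.
Isothermal, so P V is constant: T₂ = T₁; P₂ = P₁·(V₁/V₂) = 4.304 bar.
V constant ⇒ P ∝ T: V₃ = V₂; T₃ = T₂·(P₃/P₂) = 538.3 K.

T₃ ≈ 538 K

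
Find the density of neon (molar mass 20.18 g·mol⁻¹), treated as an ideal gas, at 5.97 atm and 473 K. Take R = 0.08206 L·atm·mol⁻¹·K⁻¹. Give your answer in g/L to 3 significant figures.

ρ ≈ 3.10 g/L

ρ = PM/(RT) = (5.97 × 20.18) / (0.08206 × 473.0)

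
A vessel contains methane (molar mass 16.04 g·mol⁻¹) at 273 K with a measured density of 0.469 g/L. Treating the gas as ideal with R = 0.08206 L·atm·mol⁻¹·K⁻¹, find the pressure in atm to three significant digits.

ρ = PM/(RT) ⇒ P = ρRT/M = (0.469 × 0.08206 × 273.0) / 16.04

P ≈ 0.655 atm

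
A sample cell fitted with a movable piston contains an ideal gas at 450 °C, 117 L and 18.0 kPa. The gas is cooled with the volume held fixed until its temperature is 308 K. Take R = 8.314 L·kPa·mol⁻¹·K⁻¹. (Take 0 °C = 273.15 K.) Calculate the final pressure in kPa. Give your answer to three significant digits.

Convert: T₁ = 723.1 K.
V constant ⇒ P ∝ T: V₂ = V₁; P₂ = P₁·(T₂/T₁) = 7.666 kPa.

P₂ ≈ 7.67 kPa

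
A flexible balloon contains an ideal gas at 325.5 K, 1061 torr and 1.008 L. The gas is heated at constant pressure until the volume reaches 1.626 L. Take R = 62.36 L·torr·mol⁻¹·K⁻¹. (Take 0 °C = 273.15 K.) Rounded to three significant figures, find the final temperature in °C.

T₂ ≈ 252 °C

P constant ⇒ V ∝ T: P₂ = P₁; T₂ = T₁·(V₂/V₁) = 525.1 K.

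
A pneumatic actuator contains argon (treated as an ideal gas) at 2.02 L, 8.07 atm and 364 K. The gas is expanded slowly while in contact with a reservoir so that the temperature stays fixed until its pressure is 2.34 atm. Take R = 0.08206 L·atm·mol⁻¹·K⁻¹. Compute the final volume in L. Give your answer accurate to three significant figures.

Isothermal, so P V is constant: T₂ = T₁; V₂ = V₁·(P₁/P₂) = 6.966 L.

V₂ ≈ 6.97 L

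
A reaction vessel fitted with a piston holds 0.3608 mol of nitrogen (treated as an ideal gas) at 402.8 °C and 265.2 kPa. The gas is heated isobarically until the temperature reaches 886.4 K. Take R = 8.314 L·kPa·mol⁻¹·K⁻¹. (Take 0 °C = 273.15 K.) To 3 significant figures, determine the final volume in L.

Convert: T₁ = 676.0 K.
From PV = nRT: V₁ = nRT₁/P₁ = 7.646 L.
Isobaric, so V/T is constant: P₂ = P₁; V₂ = V₁·(T₂/T₁) = 10.03 L.

V₂ ≈ 10.0 L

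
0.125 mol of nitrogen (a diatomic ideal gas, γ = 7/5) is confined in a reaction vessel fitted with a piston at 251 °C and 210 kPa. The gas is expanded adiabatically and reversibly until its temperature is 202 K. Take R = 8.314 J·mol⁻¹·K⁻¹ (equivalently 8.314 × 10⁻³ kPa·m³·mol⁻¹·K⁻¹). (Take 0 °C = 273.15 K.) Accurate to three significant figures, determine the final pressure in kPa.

P₂ ≈ 7.46 kPa

Convert: T₁ = 524.1 K.
From PV = nRT: V₁ = nRT₁/P₁ = 0.002594 m³.
Adiabatic (γ = 7/5), T V^(γ−1) and P V^γ constant: P₂ = P₁·(T₂/T₁)^(γ/(γ−1)) = 7.462 kPa; V₂ = V₁·(T₁/T₂)^(1/(γ−1)) = 0.02813 m³.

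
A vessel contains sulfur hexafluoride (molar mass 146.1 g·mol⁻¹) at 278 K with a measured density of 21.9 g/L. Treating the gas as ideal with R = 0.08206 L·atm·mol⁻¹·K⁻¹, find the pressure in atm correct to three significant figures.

P ≈ 3.42 atm

ρ = PM/(RT) ⇒ P = ρRT/M = (21.9 × 0.08206 × 278.0) / 146.1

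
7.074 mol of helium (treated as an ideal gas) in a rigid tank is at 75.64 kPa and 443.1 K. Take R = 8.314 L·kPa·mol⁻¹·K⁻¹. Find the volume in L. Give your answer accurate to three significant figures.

V ≈ 345 L

PV = nRT ⇒ V = nRT/P = (7.074 × 8.314 × 443.1) / 75.64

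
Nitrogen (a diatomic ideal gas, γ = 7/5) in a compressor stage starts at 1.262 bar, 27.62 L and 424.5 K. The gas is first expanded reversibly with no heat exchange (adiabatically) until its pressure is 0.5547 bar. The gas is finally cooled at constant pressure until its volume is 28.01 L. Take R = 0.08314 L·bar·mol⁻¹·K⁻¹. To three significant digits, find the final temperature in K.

T₃ ≈ 189 K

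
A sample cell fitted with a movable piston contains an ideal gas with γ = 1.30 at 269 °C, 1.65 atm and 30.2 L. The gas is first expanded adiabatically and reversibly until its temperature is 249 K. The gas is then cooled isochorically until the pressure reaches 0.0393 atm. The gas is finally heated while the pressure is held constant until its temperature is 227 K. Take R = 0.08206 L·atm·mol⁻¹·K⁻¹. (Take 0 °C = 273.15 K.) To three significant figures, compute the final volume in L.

Convert: T₁ = 542.1 K.
Adiabatic (γ = 1.30), T V^(γ−1) and P V^γ constant: P₂ = P₁·(T₂/T₁)^(γ/(γ−1)) = 0.05665 atm; V₂ = V₁·(T₁/T₂)^(1/(γ−1)) = 404.0 L.
Isochoric, so P/T is constant: V₃ = V₂; T₃ = T₂·(P₃/P₂) = 172.8 K.
Isobaric, so V/T is constant: P₄ = P₃; V₄ = V₃·(T₄/T₃) = 530.9 L.

V₄ ≈ 531 L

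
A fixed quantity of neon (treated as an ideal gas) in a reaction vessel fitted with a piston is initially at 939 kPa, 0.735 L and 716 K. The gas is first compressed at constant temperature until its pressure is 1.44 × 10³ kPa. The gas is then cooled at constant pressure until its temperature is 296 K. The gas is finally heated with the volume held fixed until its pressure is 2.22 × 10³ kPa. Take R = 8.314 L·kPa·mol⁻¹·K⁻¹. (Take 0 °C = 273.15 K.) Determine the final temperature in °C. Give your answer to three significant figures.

Isothermal, so P V is constant: T₂ = T₁; V₂ = V₁·(P₁/P₂) = 0.4793 L.
P constant ⇒ V ∝ T: P₃ = P₂; V₃ = V₂·(T₃/T₂) = 0.1981 L.
V constant ⇒ P ∝ T: V₄ = V₃; T₄ = T₃·(P₄/P₃) = 456.3 K.

T₄ ≈ 183 °C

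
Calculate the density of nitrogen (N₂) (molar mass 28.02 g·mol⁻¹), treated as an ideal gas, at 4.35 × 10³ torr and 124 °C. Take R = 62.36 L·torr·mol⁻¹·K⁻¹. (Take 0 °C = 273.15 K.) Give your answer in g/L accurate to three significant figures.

ρ = PM/(RT) = (4.35e+03 × 28.02) / (62.36 × 397.1)

ρ ≈ 4.92 g/L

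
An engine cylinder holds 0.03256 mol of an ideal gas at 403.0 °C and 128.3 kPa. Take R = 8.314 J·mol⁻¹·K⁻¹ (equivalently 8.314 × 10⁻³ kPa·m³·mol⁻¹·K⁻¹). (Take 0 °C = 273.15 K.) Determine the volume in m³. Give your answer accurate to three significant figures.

V ≈ 0.00143 m³

Convert: T = 676.15 K.
PV = nRT ⇒ V = nRT/P = (0.03256 × 8.314 × 10⁻³ × 676.15) / 128.3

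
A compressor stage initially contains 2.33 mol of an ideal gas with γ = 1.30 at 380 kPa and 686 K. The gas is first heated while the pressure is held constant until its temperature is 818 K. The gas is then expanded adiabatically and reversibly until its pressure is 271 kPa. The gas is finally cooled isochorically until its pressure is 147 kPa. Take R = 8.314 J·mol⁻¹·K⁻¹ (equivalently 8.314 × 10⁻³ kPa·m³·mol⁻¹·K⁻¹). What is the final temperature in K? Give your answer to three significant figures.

T₄ ≈ 410 K

From PV = nRT: V₁ = nRT₁/P₁ = 0.03497 m³.
Isobaric, so V/T is constant: P₂ = P₁; V₂ = V₁·(T₂/T₁) = 0.04170 m³.
Adiabatic (γ = 1.30), T V^(γ−1) and P V^γ constant: T₃ = T₂·(P₃/P₂)^((γ−1)/γ) = 756.6 K; V₃ = V₂·(P₂/P₃)^(1/γ) = 0.05408 m³.
Isochoric, so P/T is constant: V₄ = V₃; T₄ = T₃·(P₄/P₃) = 410.4 K.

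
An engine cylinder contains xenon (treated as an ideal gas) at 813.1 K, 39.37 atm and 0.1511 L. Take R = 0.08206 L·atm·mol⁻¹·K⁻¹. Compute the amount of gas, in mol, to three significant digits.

n ≈ 0.0892 mol

PV = nRT ⇒ n = PV/(RT) = (39.37 × 0.1511) / (0.08206 × 813.1)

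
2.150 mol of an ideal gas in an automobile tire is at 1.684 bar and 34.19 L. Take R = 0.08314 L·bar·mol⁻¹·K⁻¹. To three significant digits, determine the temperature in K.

T ≈ 322 K

PV = nRT ⇒ T = PV/(nR) = (1.684 × 34.19) / (2.150 × 0.08314)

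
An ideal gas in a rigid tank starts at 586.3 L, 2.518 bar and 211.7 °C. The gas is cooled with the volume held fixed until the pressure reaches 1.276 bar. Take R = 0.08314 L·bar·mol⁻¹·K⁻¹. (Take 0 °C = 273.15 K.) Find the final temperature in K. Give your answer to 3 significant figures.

T₂ ≈ 246 K

Convert: T₁ = 484.8 K.
V constant ⇒ P ∝ T: V₂ = V₁; T₂ = T₁·(P₂/P₁) = 245.7 K.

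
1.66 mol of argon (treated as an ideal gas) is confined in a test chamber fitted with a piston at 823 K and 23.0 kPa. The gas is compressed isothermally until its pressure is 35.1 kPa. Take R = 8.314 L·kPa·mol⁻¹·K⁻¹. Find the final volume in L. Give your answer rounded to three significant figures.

V₂ ≈ 324 L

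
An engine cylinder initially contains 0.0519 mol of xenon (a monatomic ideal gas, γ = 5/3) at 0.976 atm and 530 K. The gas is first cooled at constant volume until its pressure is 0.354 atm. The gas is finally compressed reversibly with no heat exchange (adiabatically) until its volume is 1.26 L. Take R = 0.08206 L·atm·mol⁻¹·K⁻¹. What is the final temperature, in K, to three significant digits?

T₃ ≈ 288 K

From PV = nRT: V₁ = nRT₁/P₁ = 2.313 L.
V constant ⇒ P ∝ T: V₂ = V₁; T₂ = T₁·(P₂/P₁) = 192.2 K.
Reversible adiabatic, γ = 5/3: T₃ = T₂·(V₂/V₃)^(γ−1) = 288.2 K; P₃ = P₂·(V₂/V₃)^γ = 0.9741 atm.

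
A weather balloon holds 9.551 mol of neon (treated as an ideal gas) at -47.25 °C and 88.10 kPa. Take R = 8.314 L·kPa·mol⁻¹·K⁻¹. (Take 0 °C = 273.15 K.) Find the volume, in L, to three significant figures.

V ≈ 204 L

Convert: T = 225.90 K.
PV = nRT ⇒ V = nRT/P = (9.551 × 8.314 × 225.90) / 88.10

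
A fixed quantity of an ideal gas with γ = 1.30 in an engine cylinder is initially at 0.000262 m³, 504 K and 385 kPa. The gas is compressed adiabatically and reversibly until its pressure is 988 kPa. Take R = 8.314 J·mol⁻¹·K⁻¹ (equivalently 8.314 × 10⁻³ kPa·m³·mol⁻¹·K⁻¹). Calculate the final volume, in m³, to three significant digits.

V₂ ≈ 0.000127 m³

Reversible adiabatic, γ = 1.30: T₂ = T₁·(P₂/P₁)^((γ−1)/γ) = 626.4 K; V₂ = V₁·(P₁/P₂)^(1/γ) = 0.0001269 m³.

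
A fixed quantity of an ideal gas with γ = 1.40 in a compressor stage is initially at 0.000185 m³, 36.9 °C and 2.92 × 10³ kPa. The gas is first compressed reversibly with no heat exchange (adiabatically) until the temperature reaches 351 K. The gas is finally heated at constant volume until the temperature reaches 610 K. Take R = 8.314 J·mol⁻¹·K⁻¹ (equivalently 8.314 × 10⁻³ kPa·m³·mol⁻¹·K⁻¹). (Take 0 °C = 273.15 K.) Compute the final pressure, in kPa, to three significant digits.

P₃ ≈ 7.83e+03 kPa

Convert: T₁ = 310.0 K.
Reversible adiabatic, γ = 1.40: P₂ = P₁·(T₂/T₁)^(γ/(γ−1)) = 4508 kPa; V₂ = V₁·(T₁/T₂)^(1/(γ−1)) = 0.0001357 m³.
V constant ⇒ P ∝ T: V₃ = V₂; P₃ = P₂·(T₃/T₂) = 7834 kPa.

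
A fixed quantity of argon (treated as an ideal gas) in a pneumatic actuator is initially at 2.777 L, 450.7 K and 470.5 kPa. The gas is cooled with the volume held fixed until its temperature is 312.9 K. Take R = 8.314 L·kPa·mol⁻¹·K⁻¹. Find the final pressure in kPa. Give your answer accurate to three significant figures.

P₂ ≈ 327 kPa

Isochoric, so P/T is constant: V₂ = V₁; P₂ = P₁·(T₂/T₁) = 326.6 kPa.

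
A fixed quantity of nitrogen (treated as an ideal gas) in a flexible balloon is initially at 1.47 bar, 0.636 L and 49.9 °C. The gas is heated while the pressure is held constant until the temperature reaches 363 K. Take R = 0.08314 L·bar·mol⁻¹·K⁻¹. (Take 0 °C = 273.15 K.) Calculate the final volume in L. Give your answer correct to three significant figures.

V₂ ≈ 0.715 L

Convert: T₁ = 323.0 K.
Isobaric, so V/T is constant: P₂ = P₁; V₂ = V₁·(T₂/T₁) = 0.7147 L.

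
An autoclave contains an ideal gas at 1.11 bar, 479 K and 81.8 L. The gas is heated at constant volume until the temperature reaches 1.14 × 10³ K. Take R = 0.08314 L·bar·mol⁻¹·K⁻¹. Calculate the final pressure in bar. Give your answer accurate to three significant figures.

V constant ⇒ P ∝ T: V₂ = V₁; P₂ = P₁·(T₂/T₁) = 2.642 bar.

P₂ ≈ 2.64 bar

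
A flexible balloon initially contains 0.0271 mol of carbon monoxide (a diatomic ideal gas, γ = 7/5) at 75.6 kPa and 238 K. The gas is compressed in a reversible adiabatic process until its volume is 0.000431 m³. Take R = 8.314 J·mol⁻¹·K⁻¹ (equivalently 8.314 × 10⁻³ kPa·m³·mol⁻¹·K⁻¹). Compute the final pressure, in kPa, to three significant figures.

From PV = nRT: V₁ = nRT₁/P₁ = 0.0007093 m³.
Adiabatic (γ = 7/5), T V^(γ−1) and P V^γ constant: T₂ = T₁·(V₁/V₂)^(γ−1) = 290.5 K; P₂ = P₁·(V₁/V₂)^γ = 151.9 kPa.

P₂ ≈ 152 kPa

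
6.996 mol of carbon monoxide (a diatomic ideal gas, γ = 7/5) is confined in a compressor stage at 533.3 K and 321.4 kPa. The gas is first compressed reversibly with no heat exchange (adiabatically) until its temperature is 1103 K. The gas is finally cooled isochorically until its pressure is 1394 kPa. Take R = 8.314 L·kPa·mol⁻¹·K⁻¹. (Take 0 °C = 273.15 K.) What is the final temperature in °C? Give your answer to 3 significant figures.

From PV = nRT: V₁ = nRT₁/P₁ = 96.51 L.
Reversible adiabatic, γ = 7/5: P₂ = P₁·(T₂/T₁)^(γ/(γ−1)) = 4089 kPa; V₂ = V₁·(T₁/T₂)^(1/(γ−1)) = 15.69 L.
V constant ⇒ P ∝ T: V₃ = V₂; T₃ = T₂·(P₃/P₂) = 376.0 K.

T₃ ≈ 103 °C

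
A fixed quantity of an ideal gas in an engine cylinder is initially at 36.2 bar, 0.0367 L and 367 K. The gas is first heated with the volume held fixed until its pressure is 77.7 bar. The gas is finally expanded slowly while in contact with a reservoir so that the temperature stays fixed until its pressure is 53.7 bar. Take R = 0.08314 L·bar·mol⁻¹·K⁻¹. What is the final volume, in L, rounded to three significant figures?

V₃ ≈ 0.0531 L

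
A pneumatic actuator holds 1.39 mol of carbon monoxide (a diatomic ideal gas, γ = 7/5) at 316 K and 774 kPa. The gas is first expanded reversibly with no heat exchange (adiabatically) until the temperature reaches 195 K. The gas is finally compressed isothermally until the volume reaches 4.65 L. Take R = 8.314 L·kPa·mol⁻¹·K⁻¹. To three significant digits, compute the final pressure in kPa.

From PV = nRT: V₁ = nRT₁/P₁ = 4.718 L.
Adiabatic (γ = 7/5), T V^(γ−1) and P V^γ constant: P₂ = P₁·(T₂/T₁)^(γ/(γ−1)) = 142.9 kPa; V₂ = V₁·(T₁/T₂)^(1/(γ−1)) = 15.77 L.
T constant ⇒ Boyle's law P V = const: T₃ = T₂; P₃ = P₂·(V₂/V₃) = 484.6 kPa.

P₃ ≈ 485 kPa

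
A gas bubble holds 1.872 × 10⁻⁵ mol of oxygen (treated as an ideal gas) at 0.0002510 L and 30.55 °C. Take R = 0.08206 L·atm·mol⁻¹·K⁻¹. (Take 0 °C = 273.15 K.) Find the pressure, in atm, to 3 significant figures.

Convert: T = 303.70 K.
PV = nRT ⇒ P = nRT/V = (1.872e-05 × 0.08206 × 303.70) / 0.0002510

P ≈ 1.86 atm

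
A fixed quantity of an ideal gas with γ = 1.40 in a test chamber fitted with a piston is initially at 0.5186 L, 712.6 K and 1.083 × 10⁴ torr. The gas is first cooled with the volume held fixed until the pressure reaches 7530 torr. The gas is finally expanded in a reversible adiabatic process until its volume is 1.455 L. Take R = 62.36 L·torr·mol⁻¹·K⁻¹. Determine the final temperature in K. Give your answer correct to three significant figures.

V constant ⇒ P ∝ T: V₂ = V₁; T₂ = T₁·(P₂/P₁) = 495.5 K.
Reversible adiabatic, γ = 1.40: T₃ = T₂·(V₂/V₃)^(γ−1) = 327.9 K; P₃ = P₂·(V₂/V₃)^γ = 1776 torr.

T₃ ≈ 328 K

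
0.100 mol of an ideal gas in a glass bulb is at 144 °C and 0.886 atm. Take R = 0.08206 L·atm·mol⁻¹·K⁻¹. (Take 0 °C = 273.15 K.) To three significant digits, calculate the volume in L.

V ≈ 3.86 L

Convert: T = 417.15 K.
PV = nRT ⇒ V = nRT/P = (0.100 × 0.08206 × 417.15) / 0.886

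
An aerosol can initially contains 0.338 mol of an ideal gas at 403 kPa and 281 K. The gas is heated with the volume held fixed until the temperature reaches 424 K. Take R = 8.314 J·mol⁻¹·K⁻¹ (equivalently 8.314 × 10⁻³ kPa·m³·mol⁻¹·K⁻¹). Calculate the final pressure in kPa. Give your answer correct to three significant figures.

P₂ ≈ 608 kPa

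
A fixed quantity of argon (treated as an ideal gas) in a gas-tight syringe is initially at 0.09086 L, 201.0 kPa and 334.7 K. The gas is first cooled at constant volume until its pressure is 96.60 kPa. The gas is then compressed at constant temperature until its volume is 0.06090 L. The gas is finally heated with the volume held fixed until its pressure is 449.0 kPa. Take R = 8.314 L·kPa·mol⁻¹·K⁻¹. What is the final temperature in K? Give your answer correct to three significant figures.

V constant ⇒ P ∝ T: V₂ = V₁; T₂ = T₁·(P₂/P₁) = 160.9 K.
Isothermal, so P V is constant: T₃ = T₂; P₃ = P₂·(V₂/V₃) = 144.1 kPa.
V constant ⇒ P ∝ T: V₄ = V₃; T₄ = T₃·(P₄/P₃) = 501.1 K.

T₄ ≈ 501 K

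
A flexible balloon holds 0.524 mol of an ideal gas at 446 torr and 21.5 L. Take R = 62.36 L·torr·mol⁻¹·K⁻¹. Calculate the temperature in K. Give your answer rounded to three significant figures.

T ≈ 293 K

PV = nRT ⇒ T = PV/(nR) = (446 × 21.5) / (0.524 × 62.36)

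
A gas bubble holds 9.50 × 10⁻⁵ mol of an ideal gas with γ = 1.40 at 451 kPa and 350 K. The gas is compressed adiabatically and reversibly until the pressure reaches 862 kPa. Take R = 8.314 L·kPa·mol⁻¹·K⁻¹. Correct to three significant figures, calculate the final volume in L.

From PV = nRT: V₁ = nRT₁/P₁ = 0.0006130 L.
Reversible adiabatic, γ = 1.40: T₂ = T₁·(P₂/P₁)^((γ−1)/γ) = 421.2 K; V₂ = V₁·(P₁/P₂)^(1/γ) = 0.0003859 L.

V₂ ≈ 0.000386 L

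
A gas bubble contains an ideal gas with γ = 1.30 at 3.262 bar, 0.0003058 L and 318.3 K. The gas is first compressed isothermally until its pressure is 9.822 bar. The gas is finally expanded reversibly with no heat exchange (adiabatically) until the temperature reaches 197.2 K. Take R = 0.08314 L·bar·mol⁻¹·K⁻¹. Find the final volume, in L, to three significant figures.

V₃ ≈ 0.000501 L

T constant ⇒ Boyle's law P V = const: T₂ = T₁; V₂ = V₁·(P₁/P₂) = 0.0001016 L.
Adiabatic (γ = 1.30), T V^(γ−1) and P V^γ constant: P₃ = P₂·(T₃/T₂)^(γ/(γ−1)) = 1.234 bar; V₃ = V₂·(T₂/T₃)^(1/(γ−1)) = 0.0005010 L.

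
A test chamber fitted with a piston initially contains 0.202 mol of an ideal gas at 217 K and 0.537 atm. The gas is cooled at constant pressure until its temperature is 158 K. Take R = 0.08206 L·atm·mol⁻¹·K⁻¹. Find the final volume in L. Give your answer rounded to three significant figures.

V₂ ≈ 4.88 L

From PV = nRT: V₁ = nRT₁/P₁ = 6.698 L.
P constant ⇒ V ∝ T: P₂ = P₁; V₂ = V₁·(T₂/T₁) = 4.877 L.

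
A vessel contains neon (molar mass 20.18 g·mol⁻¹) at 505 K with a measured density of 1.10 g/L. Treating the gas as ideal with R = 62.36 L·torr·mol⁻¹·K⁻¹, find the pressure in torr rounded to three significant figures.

ρ = PM/(RT) ⇒ P = ρRT/M = (1.10 × 62.36 × 505.0) / 20.18

P ≈ 1.72e+03 torr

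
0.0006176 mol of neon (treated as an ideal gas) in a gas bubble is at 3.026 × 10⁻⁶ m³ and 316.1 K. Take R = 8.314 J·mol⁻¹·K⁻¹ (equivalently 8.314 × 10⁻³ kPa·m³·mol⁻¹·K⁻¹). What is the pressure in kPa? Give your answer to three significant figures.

P ≈ 536 kPa

PV = nRT ⇒ P = nRT/V = (0.0006176 × 8.314 × 10⁻³ × 316.1) / 3.026e-06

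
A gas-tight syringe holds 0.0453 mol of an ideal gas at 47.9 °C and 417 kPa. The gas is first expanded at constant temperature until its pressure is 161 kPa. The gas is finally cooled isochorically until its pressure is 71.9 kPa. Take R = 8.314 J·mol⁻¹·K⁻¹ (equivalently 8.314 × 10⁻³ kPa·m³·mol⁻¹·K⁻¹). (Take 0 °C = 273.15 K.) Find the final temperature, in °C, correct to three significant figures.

Convert: T₁ = 321.0 K.
From PV = nRT: V₁ = nRT₁/P₁ = 0.0002900 m³.
Isothermal, so P V is constant: T₂ = T₁; V₂ = V₁·(P₁/P₂) = 0.0007510 m³.
V constant ⇒ P ∝ T: V₃ = V₂; T₃ = T₂·(P₃/P₂) = 143.4 K.

T₃ ≈ -130 °C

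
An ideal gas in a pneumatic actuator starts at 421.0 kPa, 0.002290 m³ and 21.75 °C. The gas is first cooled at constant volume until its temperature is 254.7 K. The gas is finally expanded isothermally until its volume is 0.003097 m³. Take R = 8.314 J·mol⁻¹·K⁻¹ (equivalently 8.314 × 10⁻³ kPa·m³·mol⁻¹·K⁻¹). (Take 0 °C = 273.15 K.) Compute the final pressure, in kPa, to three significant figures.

P₃ ≈ 269 kPa

Convert: T₁ = 294.9 K.
V constant ⇒ P ∝ T: V₂ = V₁; P₂ = P₁·(T₂/T₁) = 363.6 kPa.
Isothermal, so P V is constant: T₃ = T₂; P₃ = P₂·(V₂/V₃) = 268.9 kPa.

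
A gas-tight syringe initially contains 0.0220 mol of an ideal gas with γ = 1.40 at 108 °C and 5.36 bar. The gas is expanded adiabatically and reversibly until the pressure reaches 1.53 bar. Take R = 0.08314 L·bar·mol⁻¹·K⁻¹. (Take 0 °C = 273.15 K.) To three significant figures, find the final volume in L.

V₂ ≈ 0.318 L

Convert: T₁ = 381.1 K.
From PV = nRT: V₁ = nRT₁/P₁ = 0.1301 L.
Reversible adiabatic, γ = 1.40: T₂ = T₁·(P₂/P₁)^((γ−1)/γ) = 266.4 K; V₂ = V₁·(P₁/P₂)^(1/γ) = 0.3185 L.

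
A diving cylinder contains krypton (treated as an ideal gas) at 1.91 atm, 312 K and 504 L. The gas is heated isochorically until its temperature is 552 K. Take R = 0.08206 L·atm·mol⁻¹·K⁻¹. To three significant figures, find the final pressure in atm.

V constant ⇒ P ∝ T: V₂ = V₁; P₂ = P₁·(T₂/T₁) = 3.379 atm.

P₂ ≈ 3.38 atm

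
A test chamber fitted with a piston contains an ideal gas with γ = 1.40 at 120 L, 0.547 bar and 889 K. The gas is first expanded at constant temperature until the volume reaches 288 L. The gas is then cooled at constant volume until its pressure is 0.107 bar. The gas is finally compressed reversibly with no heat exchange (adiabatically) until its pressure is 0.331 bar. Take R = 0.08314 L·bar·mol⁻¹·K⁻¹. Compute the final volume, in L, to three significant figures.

V₄ ≈ 129 L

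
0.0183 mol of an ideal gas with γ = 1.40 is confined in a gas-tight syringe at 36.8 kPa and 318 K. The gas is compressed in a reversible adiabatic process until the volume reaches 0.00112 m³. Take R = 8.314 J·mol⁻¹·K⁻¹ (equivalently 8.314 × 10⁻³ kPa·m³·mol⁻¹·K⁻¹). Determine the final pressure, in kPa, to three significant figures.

P₂ ≈ 46.1 kPa

From PV = nRT: V₁ = nRT₁/P₁ = 0.001315 m³.
Reversible adiabatic, γ = 1.40: T₂ = T₁·(V₁/V₂)^(γ−1) = 339.1 K; P₂ = P₁·(V₁/V₂)^γ = 46.06 kPa.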